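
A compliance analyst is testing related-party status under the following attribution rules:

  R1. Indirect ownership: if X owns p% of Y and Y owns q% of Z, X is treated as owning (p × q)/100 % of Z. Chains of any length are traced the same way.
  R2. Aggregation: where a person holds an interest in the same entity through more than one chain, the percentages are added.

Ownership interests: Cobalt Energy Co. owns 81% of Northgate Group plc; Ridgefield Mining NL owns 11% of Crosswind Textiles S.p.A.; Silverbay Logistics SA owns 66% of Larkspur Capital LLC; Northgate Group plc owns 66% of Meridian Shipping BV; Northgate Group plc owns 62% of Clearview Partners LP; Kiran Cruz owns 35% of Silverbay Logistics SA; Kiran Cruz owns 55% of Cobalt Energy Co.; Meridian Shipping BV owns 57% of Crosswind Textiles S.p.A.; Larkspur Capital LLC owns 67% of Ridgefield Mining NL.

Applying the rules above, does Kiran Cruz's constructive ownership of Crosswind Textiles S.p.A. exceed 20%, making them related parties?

No

Chain via Cobalt Energy Co. → Northgate Group plc → Meridian Shipping BV (R1): 55% × 81% × 66% × 57% = 16.75971% of Crosswind Textiles S.p.A.
Chain via Silverbay Logistics SA → Larkspur Capital LLC → Ridgefield Mining NL (R1): 35% × 66% × 67% × 11% = 1.70247% of Crosswind Textiles S.p.A.
Aggregating (R2): 16.75971% + 1.70247% = 18.46218%.
18.46218% does not exceed the 20% threshold, so Kiran is not a related party to Crosswind Textiles S.p.A.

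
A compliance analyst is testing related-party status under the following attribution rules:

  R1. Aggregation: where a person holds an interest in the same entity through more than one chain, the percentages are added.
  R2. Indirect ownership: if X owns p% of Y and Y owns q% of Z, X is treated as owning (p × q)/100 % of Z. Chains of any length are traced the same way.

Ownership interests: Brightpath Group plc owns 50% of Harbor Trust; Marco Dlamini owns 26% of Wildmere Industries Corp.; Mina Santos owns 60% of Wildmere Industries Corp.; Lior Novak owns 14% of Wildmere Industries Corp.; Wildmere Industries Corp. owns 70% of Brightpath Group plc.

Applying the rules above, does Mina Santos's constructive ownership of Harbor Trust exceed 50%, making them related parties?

No

Chain via Wildmere Industries Corp. → Brightpath Group plc (R2): 60% × 70% × 50% = 21% of Harbor Trust.
21% does not exceed the 50% threshold, so Mina is not a related party to Harbor Trust.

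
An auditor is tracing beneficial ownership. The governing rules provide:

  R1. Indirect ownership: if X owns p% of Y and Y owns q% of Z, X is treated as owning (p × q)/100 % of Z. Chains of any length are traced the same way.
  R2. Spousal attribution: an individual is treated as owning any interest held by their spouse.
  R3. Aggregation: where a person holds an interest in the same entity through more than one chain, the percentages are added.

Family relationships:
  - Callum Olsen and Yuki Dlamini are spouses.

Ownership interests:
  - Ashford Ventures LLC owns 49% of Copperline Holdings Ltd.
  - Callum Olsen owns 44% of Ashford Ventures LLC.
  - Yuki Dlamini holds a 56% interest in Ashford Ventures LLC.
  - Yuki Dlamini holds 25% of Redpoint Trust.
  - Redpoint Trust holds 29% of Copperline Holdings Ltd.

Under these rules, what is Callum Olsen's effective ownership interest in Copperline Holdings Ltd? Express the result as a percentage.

By spousal attribution (R2), Callum Olsen is treated as also owning Yuki Dlamini's interest in Ashford Ventures LLC, giving 44% + 56% = 100%.
By spousal attribution (R2), Callum Olsen is treated as owning Yuki Dlamini's 25% interest in Redpoint Trust.
Chain via Ashford Ventures LLC (R1): 100% × 49% = 49% of Copperline Holdings Ltd.
Chain via Redpoint Trust (R1): 25% × 29% = 7.25% of Copperline Holdings Ltd.
Aggregating (R3): 49% + 7.25% = 56.25%.

56.25%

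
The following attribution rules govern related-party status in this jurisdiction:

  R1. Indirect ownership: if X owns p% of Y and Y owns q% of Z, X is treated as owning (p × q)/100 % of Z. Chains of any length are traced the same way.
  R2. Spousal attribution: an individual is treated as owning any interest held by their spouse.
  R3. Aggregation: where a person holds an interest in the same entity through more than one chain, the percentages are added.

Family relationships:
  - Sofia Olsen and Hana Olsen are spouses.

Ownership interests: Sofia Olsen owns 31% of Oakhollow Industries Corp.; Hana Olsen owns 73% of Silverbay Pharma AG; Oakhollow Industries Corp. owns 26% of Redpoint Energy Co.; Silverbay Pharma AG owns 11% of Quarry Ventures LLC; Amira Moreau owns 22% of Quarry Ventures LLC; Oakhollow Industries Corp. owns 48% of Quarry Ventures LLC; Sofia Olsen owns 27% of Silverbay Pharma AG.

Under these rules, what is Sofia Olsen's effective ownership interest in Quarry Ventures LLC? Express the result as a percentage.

25.88%

By spousal attribution (R2), Sofia Olsen is treated as also owning Hana Olsen's interest in Silverbay Pharma AG, giving 27% + 73% = 100%.
Chain via Silverbay Pharma AG (R1): 100% × 11% = 11% of Quarry Ventures LLC.
Chain via Oakhollow Industries Corp. (R1): 31% × 48% = 14.88% of Quarry Ventures LLC.
Aggregating (R3): 11% + 14.88% = 25.88%.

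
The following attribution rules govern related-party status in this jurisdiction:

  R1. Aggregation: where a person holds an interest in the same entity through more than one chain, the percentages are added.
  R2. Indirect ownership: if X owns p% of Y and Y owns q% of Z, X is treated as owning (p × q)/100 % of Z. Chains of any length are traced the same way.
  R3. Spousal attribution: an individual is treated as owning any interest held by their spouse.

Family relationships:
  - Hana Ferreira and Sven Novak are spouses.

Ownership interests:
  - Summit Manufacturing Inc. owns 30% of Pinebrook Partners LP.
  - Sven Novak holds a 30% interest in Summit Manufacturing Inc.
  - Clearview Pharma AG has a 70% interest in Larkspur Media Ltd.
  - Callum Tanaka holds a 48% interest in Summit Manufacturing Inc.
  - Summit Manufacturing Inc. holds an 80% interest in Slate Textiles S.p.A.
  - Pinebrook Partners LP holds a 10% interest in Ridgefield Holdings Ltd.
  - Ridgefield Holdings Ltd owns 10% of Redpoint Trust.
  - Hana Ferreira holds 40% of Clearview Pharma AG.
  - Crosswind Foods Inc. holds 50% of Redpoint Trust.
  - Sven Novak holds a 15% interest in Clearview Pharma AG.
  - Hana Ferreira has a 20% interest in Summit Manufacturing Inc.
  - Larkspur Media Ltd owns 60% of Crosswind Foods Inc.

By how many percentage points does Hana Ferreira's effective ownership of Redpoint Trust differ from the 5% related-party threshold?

6.7

By spousal attribution (R3), Hana Ferreira is treated as also owning Sven Novak's interest in Clearview Pharma AG, giving 40% + 15% = 55%.
By spousal attribution (R3), Hana Ferreira is treated as also owning Sven Novak's interest in Summit Manufacturing Inc, giving 20% + 30% = 50%.
Chain via Clearview Pharma AG → Larkspur Media Ltd → Crosswind Foods Inc. (R2): 55% × 70% × 60% × 50% = 11.55% of Redpoint Trust.
Chain via Summit Manufacturing Inc. → Pinebrook Partners LP → Ridgefield Holdings Ltd (R2): 50% × 30% × 10% × 10% = 0.15% of Redpoint Trust.
Aggregating (R1): 11.55% + 0.15% = 11.7%.
11.7% exceeds the 5% threshold by 6.7 percentage points.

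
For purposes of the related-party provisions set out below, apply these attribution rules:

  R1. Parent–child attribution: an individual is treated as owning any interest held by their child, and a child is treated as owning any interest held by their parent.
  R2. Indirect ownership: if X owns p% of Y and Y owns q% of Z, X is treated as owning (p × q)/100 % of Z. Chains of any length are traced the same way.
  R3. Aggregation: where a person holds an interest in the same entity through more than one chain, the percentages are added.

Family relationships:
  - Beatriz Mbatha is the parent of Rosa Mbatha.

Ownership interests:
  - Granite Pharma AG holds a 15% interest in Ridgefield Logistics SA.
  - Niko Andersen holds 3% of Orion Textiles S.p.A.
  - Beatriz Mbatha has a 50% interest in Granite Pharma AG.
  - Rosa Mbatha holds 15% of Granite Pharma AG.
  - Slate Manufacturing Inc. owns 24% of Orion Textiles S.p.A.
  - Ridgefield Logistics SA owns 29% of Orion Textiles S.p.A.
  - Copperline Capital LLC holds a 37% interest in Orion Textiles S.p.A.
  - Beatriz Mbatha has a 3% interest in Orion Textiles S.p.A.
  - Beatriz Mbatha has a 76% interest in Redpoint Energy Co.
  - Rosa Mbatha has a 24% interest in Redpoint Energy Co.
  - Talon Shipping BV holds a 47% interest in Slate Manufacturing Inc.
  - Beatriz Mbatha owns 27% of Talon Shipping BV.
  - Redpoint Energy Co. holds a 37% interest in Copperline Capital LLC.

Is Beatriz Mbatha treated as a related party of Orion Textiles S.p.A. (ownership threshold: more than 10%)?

By parent–child attribution (R1), Beatriz Mbatha is treated as also owning Rosa Mbatha's interest in Redpoint Energy Co, giving 76% + 24% = 100%.
By parent–child attribution (R1), Beatriz Mbatha is treated as also owning Rosa Mbatha's interest in Granite Pharma AG, giving 50% + 15% = 65%.
Chain via Redpoint Energy Co. → Copperline Capital LLC (R2): 100% × 37% × 37% = 13.69% of Orion Textiles S.p.A.
Chain via Granite Pharma AG → Ridgefield Logistics SA (R2): 65% × 15% × 29% = 2.8275% of Orion Textiles S.p.A.
Chain via Talon Shipping BV → Slate Manufacturing Inc. (R2): 27% × 47% × 24% = 3.0456% of Orion Textiles S.p.A.
Direct interest in Orion Textiles S.p.A: 3%.
Aggregating (R3): 13.69% + 2.8275% + 3.0456% + 3% = 22.5631%.
22.5631% exceeds the 10% threshold, so Beatriz is a related party to Orion Textiles S.p.A.

Yes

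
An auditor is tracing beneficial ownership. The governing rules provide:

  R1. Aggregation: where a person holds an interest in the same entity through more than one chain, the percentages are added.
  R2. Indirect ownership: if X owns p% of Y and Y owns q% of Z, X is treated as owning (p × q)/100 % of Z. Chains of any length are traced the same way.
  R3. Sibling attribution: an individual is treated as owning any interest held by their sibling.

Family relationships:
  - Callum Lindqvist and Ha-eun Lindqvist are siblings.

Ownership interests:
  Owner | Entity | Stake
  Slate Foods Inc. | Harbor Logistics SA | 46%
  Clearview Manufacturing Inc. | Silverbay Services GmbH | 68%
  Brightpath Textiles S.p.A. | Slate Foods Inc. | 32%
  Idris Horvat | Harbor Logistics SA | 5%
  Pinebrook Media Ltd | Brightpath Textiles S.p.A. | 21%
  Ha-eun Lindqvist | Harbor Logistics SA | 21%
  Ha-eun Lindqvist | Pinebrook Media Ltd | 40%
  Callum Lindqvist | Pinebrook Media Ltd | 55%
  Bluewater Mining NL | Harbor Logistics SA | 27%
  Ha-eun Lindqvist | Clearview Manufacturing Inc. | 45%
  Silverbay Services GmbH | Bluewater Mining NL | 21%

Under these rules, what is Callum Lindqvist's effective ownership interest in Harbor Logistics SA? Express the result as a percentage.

By sibling attribution (R3), Callum Lindqvist is treated as also owning Ha-eun Lindqvist's interest in Pinebrook Media Ltd, giving 55% + 40% = 95%.
By sibling attribution (R3), Callum Lindqvist is treated as owning Ha-eun Lindqvist's 45% interest in Clearview Manufacturing Inc.
By sibling attribution (R3), Callum Lindqvist is treated as owning Ha-eun Lindqvist's 21% interest in Harbor Logistics SA.
Chain via Pinebrook Media Ltd → Brightpath Textiles S.p.A. → Slate Foods Inc. (R2): 95% × 21% × 32% × 46% = 2.93664% of Harbor Logistics SA.
Chain via Clearview Manufacturing Inc. → Silverbay Services GmbH → Bluewater Mining NL (R2): 45% × 68% × 21% × 27% = 1.73502% of Harbor Logistics SA.
Direct interest in Harbor Logistics SA: 21%.
Aggregating (R1): 2.93664% + 1.73502% + 21% = 25.67166%.

25.67166%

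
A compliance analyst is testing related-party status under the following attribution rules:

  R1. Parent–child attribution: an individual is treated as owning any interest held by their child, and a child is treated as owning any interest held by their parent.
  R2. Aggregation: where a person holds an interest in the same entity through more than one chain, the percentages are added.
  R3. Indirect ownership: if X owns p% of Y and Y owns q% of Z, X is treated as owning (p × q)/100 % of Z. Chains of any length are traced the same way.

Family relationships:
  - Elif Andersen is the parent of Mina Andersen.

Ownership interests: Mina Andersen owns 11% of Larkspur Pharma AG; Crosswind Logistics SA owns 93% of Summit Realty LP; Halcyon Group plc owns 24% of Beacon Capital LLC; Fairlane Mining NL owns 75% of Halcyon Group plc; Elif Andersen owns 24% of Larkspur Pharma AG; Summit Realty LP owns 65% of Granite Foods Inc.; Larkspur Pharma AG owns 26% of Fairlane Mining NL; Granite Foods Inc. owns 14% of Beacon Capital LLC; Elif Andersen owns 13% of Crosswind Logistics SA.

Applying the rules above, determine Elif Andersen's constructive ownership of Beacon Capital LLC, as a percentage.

By parent–child attribution (R1), Elif Andersen is treated as also owning Mina Andersen's interest in Larkspur Pharma AG, giving 24% + 11% = 35%.
Chain via Larkspur Pharma AG → Fairlane Mining NL → Halcyon Group plc (R3): 35% × 26% × 75% × 24% = 1.638% of Beacon Capital LLC.
Chain via Crosswind Logistics SA → Summit Realty LP → Granite Foods Inc. (R3): 13% × 93% × 65% × 14% = 1.10019% of Beacon Capital LLC.
Aggregating (R2): 1.638% + 1.10019% = 2.73819%.

2.73819%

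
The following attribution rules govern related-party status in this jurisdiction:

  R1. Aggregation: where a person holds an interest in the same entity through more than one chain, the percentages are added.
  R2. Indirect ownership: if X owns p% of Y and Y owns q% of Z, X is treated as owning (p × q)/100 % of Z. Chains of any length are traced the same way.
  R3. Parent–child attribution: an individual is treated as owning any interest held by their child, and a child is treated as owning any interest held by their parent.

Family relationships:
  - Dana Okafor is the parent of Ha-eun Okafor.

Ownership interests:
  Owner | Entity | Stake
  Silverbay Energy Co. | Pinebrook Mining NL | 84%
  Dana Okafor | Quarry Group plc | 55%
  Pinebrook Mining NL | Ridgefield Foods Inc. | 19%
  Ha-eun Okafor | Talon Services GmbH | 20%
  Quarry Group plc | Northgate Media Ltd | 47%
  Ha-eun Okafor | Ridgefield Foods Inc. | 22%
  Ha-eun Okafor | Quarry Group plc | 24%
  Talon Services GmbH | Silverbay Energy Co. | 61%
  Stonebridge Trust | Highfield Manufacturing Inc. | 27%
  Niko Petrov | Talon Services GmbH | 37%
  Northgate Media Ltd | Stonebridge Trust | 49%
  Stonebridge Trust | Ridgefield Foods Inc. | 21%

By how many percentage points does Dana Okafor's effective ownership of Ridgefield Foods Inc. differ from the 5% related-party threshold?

By parent–child attribution (R3), Dana Okafor is treated as also owning Ha-eun Okafor's interest in Quarry Group plc, giving 55% + 24% = 79%.
By parent–child attribution (R3), Dana Okafor is treated as owning Ha-eun Okafor's 20% interest in Talon Services GmbH.
By parent–child attribution (R3), Dana Okafor is treated as owning Ha-eun Okafor's 22% interest in Ridgefield Foods Inc.
Chain via Quarry Group plc → Northgate Media Ltd → Stonebridge Trust (R2): 79% × 47% × 49% × 21% = 3.820677% of Ridgefield Foods Inc.
Chain via Talon Services GmbH → Silverbay Energy Co. → Pinebrook Mining NL (R2): 20% × 61% × 84% × 19% = 1.94712% of Ridgefield Foods Inc.
Direct interest in Ridgefield Foods Inc: 22%.
Aggregating (R1): 3.820677% + 1.94712% + 22% = 27.767797%.
27.767797% exceeds the 5% threshold by 22.767797 percentage points.

22.767797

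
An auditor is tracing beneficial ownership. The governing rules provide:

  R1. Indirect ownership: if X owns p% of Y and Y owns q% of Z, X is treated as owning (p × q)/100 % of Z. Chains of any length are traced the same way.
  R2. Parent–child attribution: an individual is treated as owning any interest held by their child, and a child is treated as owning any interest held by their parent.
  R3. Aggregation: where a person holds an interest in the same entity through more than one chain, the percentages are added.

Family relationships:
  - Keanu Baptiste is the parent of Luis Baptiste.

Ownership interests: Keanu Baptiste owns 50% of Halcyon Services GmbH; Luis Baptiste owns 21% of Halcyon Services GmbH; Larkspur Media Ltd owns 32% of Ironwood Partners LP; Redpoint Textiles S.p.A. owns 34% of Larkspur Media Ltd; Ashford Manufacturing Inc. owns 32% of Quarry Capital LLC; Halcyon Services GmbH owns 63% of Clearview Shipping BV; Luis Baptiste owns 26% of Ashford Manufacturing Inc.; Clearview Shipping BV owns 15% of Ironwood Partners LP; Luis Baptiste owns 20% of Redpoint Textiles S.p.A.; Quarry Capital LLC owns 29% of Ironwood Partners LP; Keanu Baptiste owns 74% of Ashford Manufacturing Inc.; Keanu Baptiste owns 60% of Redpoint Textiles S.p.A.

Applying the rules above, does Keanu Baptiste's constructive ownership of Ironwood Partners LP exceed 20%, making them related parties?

By parent–child attribution (R2), Keanu Baptiste is treated as also owning Luis Baptiste's interest in Halcyon Services GmbH, giving 50% + 21% = 71%.
By parent–child attribution (R2), Keanu Baptiste is treated as also owning Luis Baptiste's interest in Redpoint Textiles S.p.A, giving 60% + 20% = 80%.
By parent–child attribution (R2), Keanu Baptiste is treated as also owning Luis Baptiste's interest in Ashford Manufacturing Inc, giving 74% + 26% = 100%.
Chain via Halcyon Services GmbH → Clearview Shipping BV (R1): 71% × 63% × 15% = 6.7095% of Ironwood Partners LP.
Chain via Redpoint Textiles S.p.A. → Larkspur Media Ltd (R1): 80% × 34% × 32% = 8.704% of Ironwood Partners LP.
Chain via Ashford Manufacturing Inc. → Quarry Capital LLC (R1): 100% × 32% × 29% = 9.28% of Ironwood Partners LP.
Aggregating (R3): 6.7095% + 8.704% + 9.28% = 24.6935%.
24.6935% exceeds the 20% threshold, so Keanu is a related party to Ironwood Partners LP.

Yes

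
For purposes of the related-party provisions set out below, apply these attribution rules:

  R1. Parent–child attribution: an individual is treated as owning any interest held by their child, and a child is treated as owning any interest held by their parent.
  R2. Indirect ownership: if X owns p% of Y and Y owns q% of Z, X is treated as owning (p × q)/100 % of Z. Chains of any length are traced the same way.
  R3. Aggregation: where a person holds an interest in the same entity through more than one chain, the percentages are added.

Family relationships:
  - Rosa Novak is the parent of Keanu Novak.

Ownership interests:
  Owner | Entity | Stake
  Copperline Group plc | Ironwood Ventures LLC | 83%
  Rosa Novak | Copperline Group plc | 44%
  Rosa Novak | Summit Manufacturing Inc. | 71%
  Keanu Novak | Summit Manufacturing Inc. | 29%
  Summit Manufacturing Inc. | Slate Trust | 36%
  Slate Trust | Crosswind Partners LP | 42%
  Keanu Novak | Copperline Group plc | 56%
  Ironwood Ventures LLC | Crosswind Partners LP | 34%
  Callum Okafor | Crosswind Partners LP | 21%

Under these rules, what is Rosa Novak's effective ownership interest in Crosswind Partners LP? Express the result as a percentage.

43.34%

By parent–child attribution (R1), Rosa Novak is treated as also owning Keanu Novak's interest in Summit Manufacturing Inc, giving 71% + 29% = 100%.
By parent–child attribution (R1), Rosa Novak is treated as also owning Keanu Novak's interest in Copperline Group plc, giving 44% + 56% = 100%.
Chain via Summit Manufacturing Inc. → Slate Trust (R2): 100% × 36% × 42% = 15.12% of Crosswind Partners LP.
Chain via Copperline Group plc → Ironwood Ventures LLC (R2): 100% × 83% × 34% = 28.22% of Crosswind Partners LP.
Aggregating (R3): 15.12% + 28.22% = 43.34%.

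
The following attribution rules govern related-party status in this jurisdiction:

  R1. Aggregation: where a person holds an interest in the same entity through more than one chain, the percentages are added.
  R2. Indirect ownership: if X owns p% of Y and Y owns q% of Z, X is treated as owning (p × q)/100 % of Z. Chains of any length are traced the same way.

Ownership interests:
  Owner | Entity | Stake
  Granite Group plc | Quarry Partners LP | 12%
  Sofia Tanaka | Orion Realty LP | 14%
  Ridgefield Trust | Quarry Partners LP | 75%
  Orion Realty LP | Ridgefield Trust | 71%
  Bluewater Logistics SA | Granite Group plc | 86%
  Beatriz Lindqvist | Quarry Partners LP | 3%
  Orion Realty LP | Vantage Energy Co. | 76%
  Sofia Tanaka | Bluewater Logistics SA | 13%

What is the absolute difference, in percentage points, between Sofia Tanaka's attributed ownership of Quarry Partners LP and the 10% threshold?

1.2034

Chain via Bluewater Logistics SA → Granite Group plc (R2): 13% × 86% × 12% = 1.3416% of Quarry Partners LP.
Chain via Orion Realty LP → Ridgefield Trust (R2): 14% × 71% × 75% = 7.455% of Quarry Partners LP.
Aggregating (R1): 1.3416% + 7.455% = 8.7966%.
8.7966% falls short of the 10% threshold by 1.2034 percentage points.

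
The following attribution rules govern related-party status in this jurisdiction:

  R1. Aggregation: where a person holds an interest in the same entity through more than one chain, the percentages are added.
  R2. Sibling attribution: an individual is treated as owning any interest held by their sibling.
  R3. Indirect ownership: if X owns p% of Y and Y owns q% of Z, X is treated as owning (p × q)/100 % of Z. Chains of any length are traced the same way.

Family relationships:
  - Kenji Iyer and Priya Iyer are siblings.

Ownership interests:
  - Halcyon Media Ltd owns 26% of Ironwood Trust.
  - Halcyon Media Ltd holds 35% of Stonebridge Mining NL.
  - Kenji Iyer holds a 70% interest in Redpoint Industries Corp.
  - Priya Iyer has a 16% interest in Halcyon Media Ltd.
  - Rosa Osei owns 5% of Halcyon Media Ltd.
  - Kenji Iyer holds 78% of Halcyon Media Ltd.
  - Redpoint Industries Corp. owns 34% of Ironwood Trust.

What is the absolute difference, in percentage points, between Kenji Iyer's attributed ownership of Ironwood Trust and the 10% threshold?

38.24

By sibling attribution (R2), Kenji Iyer is treated as also owning Priya Iyer's interest in Halcyon Media Ltd, giving 78% + 16% = 94%.
Chain via Halcyon Media Ltd (R3): 94% × 26% = 24.44% of Ironwood Trust.
Chain via Redpoint Industries Corp. (R3): 70% × 34% = 23.8% of Ironwood Trust.
Aggregating (R1): 24.44% + 23.8% = 48.24%.
48.24% exceeds the 10% threshold by 38.24 percentage points.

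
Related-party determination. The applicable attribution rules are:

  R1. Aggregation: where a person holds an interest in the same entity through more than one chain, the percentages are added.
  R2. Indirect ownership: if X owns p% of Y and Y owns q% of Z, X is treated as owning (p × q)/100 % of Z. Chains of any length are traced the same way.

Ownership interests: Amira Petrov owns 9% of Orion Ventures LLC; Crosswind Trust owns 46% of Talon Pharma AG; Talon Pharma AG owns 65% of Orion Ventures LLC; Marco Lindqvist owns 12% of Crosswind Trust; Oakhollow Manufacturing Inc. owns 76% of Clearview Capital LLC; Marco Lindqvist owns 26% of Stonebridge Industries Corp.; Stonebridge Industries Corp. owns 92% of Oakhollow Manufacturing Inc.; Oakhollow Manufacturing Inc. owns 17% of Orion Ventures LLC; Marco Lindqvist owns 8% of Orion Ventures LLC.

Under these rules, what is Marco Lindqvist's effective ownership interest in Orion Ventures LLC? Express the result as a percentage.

15.6544%

Chain via Stonebridge Industries Corp. → Oakhollow Manufacturing Inc. (R2): 26% × 92% × 17% = 4.0664% of Orion Ventures LLC.
Chain via Crosswind Trust → Talon Pharma AG (R2): 12% × 46% × 65% = 3.588% of Orion Ventures LLC.
Direct interest in Orion Ventures LLC: 8%.
Aggregating (R1): 4.0664% + 3.588% + 8% = 15.6544%.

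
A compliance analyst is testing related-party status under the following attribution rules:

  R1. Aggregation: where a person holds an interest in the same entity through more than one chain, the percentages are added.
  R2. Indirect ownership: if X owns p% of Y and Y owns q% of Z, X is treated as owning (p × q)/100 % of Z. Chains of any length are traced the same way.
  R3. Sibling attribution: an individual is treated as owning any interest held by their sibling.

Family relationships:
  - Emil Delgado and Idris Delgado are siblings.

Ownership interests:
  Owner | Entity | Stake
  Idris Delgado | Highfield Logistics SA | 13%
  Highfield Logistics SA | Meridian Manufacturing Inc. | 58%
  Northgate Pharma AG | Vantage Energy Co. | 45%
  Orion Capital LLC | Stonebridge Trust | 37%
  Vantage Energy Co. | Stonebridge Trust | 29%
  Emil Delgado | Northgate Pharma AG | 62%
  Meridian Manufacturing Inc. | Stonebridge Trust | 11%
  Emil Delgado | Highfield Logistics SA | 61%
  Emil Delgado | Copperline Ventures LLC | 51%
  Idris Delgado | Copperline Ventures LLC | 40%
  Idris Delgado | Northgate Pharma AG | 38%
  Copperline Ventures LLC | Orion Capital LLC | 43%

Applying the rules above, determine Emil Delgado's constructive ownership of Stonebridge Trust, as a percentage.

32.2493%

By sibling attribution (R3), Emil Delgado is treated as also owning Idris Delgado's interest in Copperline Ventures LLC, giving 51% + 40% = 91%.
By sibling attribution (R3), Emil Delgado is treated as also owning Idris Delgado's interest in Highfield Logistics SA, giving 61% + 13% = 74%.
By sibling attribution (R3), Emil Delgado is treated as also owning Idris Delgado's interest in Northgate Pharma AG, giving 62% + 38% = 100%.
Chain via Copperline Ventures LLC → Orion Capital LLC (R2): 91% × 43% × 37% = 14.4781% of Stonebridge Trust.
Chain via Highfield Logistics SA → Meridian Manufacturing Inc. (R2): 74% × 58% × 11% = 4.7212% of Stonebridge Trust.
Chain via Northgate Pharma AG → Vantage Energy Co. (R2): 100% × 45% × 29% = 13.05% of Stonebridge Trust.
Aggregating (R1): 14.4781% + 4.7212% + 13.05% = 32.2493%.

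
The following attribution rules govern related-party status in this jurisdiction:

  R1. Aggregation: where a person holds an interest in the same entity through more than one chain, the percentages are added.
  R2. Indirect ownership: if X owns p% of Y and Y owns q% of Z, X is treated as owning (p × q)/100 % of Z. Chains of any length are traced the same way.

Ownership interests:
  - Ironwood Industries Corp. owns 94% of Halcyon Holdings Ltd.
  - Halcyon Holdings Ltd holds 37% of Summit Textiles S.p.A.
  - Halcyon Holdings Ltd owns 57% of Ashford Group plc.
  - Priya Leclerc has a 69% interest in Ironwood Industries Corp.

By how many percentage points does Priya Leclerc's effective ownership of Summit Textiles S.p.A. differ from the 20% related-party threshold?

3.9982

Chain via Ironwood Industries Corp. → Halcyon Holdings Ltd (R2): 69% × 94% × 37% = 23.9982% of Summit Textiles S.p.A.
23.9982% exceeds the 20% threshold by 3.9982 percentage points.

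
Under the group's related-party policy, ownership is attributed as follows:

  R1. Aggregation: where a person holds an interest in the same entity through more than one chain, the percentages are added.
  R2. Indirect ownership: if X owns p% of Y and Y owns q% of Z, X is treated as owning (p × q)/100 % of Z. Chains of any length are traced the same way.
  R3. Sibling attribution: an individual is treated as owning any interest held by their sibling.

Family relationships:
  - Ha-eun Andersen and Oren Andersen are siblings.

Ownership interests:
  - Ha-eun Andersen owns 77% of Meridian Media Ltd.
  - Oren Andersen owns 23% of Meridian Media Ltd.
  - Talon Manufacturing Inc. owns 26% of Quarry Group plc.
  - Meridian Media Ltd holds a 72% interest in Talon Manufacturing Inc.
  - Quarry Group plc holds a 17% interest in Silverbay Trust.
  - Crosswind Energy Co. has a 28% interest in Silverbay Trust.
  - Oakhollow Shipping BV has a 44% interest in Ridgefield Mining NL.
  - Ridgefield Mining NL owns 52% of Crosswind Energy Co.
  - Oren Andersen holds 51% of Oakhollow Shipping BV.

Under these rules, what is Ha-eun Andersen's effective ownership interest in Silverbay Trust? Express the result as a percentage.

By sibling attribution (R3), Ha-eun Andersen is treated as also owning Oren Andersen's interest in Meridian Media Ltd, giving 77% + 23% = 100%.
By sibling attribution (R3), Ha-eun Andersen is treated as owning Oren Andersen's 51% interest in Oakhollow Shipping BV.
Chain via Meridian Media Ltd → Talon Manufacturing Inc. → Quarry Group plc (R2): 100% × 72% × 26% × 17% = 3.1824% of Silverbay Trust.
Chain via Oakhollow Shipping BV → Ridgefield Mining NL → Crosswind Energy Co. (R2): 51% × 44% × 52% × 28% = 3.267264% of Silverbay Trust.
Aggregating (R1): 3.1824% + 3.267264% = 6.449664%.

6.449664%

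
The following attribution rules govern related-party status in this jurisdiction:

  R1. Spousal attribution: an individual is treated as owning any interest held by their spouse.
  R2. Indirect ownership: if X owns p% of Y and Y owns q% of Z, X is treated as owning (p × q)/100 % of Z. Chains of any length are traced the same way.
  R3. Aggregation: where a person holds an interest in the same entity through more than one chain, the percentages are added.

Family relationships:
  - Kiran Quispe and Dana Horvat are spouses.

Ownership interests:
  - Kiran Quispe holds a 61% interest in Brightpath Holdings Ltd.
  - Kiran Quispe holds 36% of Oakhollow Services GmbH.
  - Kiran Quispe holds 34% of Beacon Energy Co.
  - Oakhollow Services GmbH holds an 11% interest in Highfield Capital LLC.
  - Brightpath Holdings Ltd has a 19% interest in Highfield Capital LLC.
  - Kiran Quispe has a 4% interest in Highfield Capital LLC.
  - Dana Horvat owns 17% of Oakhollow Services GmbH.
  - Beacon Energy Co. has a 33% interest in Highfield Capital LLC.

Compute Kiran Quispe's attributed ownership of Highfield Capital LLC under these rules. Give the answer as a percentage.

By spousal attribution (R1), Kiran Quispe is treated as also owning Dana Horvat's interest in Oakhollow Services GmbH, giving 36% + 17% = 53%.
Chain via Brightpath Holdings Ltd (R2): 61% × 19% = 11.59% of Highfield Capital LLC.
Chain via Oakhollow Services GmbH (R2): 53% × 11% = 5.83% of Highfield Capital LLC.
Chain via Beacon Energy Co. (R2): 34% × 33% = 11.22% of Highfield Capital LLC.
Direct interest in Highfield Capital LLC: 4%.
Aggregating (R3): 11.59% + 5.83% + 11.22% + 4% = 32.64%.

32.64%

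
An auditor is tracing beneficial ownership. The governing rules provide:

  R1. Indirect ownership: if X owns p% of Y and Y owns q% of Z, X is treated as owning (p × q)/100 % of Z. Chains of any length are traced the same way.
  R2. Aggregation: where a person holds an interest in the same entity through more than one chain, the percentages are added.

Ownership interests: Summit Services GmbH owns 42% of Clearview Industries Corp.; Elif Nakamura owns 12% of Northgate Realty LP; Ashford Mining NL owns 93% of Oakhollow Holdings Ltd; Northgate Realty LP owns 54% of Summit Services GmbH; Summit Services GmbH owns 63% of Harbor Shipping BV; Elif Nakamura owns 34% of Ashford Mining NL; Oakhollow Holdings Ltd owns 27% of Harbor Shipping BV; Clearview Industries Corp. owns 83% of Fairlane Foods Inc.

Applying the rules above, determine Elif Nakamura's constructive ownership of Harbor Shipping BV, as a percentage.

12.6198%

Chain via Ashford Mining NL → Oakhollow Holdings Ltd (R1): 34% × 93% × 27% = 8.5374% of Harbor Shipping BV.
Chain via Northgate Realty LP → Summit Services GmbH (R1): 12% × 54% × 63% = 4.0824% of Harbor Shipping BV.
Aggregating (R2): 8.5374% + 4.0824% = 12.6198%.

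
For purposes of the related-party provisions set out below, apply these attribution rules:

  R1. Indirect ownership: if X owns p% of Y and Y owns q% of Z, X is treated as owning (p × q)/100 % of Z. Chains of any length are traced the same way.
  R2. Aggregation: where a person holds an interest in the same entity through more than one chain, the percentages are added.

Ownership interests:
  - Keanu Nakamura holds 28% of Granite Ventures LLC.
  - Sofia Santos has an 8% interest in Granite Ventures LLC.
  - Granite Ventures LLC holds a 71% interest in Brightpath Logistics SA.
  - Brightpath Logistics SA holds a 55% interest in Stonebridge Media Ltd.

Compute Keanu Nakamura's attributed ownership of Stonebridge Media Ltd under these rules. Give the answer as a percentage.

Chain via Granite Ventures LLC → Brightpath Logistics SA (R1): 28% × 71% × 55% = 10.934% of Stonebridge Media Ltd.

10.934%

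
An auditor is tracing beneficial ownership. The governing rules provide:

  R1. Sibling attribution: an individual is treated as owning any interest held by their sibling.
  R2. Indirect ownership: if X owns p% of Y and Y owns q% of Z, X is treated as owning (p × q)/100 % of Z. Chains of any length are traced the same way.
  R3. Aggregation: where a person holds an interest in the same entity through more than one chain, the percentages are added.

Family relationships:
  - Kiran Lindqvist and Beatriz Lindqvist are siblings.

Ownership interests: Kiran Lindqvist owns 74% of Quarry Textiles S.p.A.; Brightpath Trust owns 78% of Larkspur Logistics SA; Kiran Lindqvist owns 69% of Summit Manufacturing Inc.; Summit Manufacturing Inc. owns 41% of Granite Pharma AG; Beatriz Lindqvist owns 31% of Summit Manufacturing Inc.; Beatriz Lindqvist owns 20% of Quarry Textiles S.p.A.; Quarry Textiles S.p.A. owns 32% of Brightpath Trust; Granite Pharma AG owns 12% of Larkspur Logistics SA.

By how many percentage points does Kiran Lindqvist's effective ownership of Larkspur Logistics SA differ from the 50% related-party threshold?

By sibling attribution (R1), Kiran Lindqvist is treated as also owning Beatriz Lindqvist's interest in Quarry Textiles S.p.A, giving 74% + 20% = 94%.
By sibling attribution (R1), Kiran Lindqvist is treated as also owning Beatriz Lindqvist's interest in Summit Manufacturing Inc, giving 69% + 31% = 100%.
Chain via Quarry Textiles S.p.A. → Brightpath Trust (R2): 94% × 32% × 78% = 23.4624% of Larkspur Logistics SA.
Chain via Summit Manufacturing Inc. → Granite Pharma AG (R2): 100% × 41% × 12% = 4.92% of Larkspur Logistics SA.
Aggregating (R3): 23.4624% + 4.92% = 28.3824%.
28.3824% falls short of the 50% threshold by 21.6176 percentage points.

21.6176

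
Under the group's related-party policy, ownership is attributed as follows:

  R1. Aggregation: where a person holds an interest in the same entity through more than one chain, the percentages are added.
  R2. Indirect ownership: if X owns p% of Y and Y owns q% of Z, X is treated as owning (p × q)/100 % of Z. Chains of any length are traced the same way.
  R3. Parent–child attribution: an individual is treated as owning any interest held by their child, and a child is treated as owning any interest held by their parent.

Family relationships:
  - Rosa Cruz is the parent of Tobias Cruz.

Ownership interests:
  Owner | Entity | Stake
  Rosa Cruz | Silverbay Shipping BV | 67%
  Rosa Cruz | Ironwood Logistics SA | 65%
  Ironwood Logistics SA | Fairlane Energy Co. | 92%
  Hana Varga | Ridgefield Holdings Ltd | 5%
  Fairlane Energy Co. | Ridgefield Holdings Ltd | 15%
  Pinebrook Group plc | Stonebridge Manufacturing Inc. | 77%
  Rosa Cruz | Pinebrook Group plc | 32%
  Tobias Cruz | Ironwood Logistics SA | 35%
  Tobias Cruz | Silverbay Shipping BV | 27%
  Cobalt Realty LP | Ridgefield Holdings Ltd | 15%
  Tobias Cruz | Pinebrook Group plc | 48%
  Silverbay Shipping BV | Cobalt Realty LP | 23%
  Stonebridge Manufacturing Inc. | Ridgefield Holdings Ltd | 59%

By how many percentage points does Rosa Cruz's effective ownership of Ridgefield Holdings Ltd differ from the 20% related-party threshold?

33.387

By parent–child attribution (R3), Rosa Cruz is treated as also owning Tobias Cruz's interest in Ironwood Logistics SA, giving 65% + 35% = 100%.
By parent–child attribution (R3), Rosa Cruz is treated as also owning Tobias Cruz's interest in Silverbay Shipping BV, giving 67% + 27% = 94%.
By parent–child attribution (R3), Rosa Cruz is treated as also owning Tobias Cruz's interest in Pinebrook Group plc, giving 32% + 48% = 80%.
Chain via Ironwood Logistics SA → Fairlane Energy Co. (R2): 100% × 92% × 15% = 13.8% of Ridgefield Holdings Ltd.
Chain via Silverbay Shipping BV → Cobalt Realty LP (R2): 94% × 23% × 15% = 3.243% of Ridgefield Holdings Ltd.
Chain via Pinebrook Group plc → Stonebridge Manufacturing Inc. (R2): 80% × 77% × 59% = 36.344% of Ridgefield Holdings Ltd.
Aggregating (R1): 13.8% + 3.243% + 36.344% = 53.387%.
53.387% exceeds the 20% threshold by 33.387 percentage points.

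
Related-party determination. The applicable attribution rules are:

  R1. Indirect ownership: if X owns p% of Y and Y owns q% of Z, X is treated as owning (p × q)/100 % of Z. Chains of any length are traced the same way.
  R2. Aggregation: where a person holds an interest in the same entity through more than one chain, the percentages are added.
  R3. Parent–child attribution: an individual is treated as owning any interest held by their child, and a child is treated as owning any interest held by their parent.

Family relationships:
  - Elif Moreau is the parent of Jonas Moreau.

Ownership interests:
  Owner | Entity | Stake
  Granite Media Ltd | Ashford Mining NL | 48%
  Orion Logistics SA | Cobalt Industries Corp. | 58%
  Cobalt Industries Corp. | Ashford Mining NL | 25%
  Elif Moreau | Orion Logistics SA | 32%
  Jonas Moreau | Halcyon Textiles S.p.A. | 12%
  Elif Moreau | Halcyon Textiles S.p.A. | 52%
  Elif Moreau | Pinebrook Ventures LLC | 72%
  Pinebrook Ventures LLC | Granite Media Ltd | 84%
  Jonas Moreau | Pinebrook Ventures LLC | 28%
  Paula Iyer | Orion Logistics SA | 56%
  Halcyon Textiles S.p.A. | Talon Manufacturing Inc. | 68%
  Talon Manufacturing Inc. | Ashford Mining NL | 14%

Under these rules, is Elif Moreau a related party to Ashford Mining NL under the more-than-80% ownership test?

No

By parent–child attribution (R3), Elif Moreau is treated as also owning Jonas Moreau's interest in Halcyon Textiles S.p.A, giving 52% + 12% = 64%.
By parent–child attribution (R3), Elif Moreau is treated as also owning Jonas Moreau's interest in Pinebrook Ventures LLC, giving 72% + 28% = 100%.
Chain via Halcyon Textiles S.p.A. → Talon Manufacturing Inc. (R1): 64% × 68% × 14% = 6.0928% of Ashford Mining NL.
Chain via Pinebrook Ventures LLC → Granite Media Ltd (R1): 100% × 84% × 48% = 40.32% of Ashford Mining NL.
Chain via Orion Logistics SA → Cobalt Industries Corp. (R1): 32% × 58% × 25% = 4.64% of Ashford Mining NL.
Aggregating (R2): 6.0928% + 40.32% + 4.64% = 51.0528%.
51.0528% does not exceed the 80% threshold, so Elif is not a related party to Ashford Mining NL.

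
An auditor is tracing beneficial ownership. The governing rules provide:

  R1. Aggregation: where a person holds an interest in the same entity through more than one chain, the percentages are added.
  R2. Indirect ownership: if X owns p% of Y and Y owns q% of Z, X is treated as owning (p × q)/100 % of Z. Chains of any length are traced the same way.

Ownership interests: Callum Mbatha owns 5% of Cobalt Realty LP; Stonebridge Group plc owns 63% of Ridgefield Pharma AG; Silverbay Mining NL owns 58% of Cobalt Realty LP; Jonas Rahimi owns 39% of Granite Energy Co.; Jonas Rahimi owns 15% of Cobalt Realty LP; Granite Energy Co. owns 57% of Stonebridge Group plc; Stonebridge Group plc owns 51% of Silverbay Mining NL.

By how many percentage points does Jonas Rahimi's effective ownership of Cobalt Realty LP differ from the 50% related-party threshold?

Chain via Granite Energy Co. → Stonebridge Group plc → Silverbay Mining NL (R2): 39% × 57% × 51% × 58% = 6.575634% of Cobalt Realty LP.
Direct interest in Cobalt Realty LP: 15%.
Aggregating (R1): 6.575634% + 15% = 21.575634%.
21.575634% falls short of the 50% threshold by 28.424366 percentage points.

28.424366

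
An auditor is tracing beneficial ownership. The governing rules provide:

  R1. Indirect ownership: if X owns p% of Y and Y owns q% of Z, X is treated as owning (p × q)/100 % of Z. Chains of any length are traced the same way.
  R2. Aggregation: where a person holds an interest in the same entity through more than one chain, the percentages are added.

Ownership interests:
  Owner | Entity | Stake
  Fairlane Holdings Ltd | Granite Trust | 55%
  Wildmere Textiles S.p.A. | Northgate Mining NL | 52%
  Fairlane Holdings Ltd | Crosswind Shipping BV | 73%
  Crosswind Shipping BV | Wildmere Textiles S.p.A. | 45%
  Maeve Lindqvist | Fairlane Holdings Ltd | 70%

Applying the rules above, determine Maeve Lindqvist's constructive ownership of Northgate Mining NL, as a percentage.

Chain via Fairlane Holdings Ltd → Crosswind Shipping BV → Wildmere Textiles S.p.A. (R1): 70% × 73% × 45% × 52% = 11.9574% of Northgate Mining NL.

11.9574%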